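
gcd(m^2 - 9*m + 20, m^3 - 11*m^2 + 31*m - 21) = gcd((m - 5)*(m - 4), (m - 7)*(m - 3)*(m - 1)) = 1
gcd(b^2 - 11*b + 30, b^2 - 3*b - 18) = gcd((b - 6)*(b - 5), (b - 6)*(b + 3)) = b - 6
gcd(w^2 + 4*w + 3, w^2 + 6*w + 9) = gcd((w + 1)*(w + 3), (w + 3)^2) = w + 3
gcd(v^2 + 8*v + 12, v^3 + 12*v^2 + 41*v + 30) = v + 6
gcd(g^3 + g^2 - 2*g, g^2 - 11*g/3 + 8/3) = g - 1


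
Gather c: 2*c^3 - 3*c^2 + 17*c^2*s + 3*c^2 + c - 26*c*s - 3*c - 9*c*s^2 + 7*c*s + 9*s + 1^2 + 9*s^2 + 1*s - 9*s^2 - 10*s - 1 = 2*c^3 + 17*c^2*s + c*(-9*s^2 - 19*s - 2)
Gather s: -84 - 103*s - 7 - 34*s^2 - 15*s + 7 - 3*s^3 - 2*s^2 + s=-3*s^3 - 36*s^2 - 117*s - 84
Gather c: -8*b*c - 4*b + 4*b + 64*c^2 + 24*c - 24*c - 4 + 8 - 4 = -8*b*c + 64*c^2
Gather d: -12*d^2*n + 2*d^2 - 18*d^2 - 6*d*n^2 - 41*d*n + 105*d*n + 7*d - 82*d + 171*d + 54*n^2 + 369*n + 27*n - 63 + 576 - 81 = d^2*(-12*n - 16) + d*(-6*n^2 + 64*n + 96) + 54*n^2 + 396*n + 432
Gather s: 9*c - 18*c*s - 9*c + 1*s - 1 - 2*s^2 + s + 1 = -2*s^2 + s*(2 - 18*c)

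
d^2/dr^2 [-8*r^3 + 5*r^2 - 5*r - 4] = 10 - 48*r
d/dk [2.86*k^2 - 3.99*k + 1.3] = 5.72*k - 3.99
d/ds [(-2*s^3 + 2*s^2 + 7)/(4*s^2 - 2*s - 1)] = 2*(-4*s^4 + 4*s^3 + s^2 - 30*s + 7)/(16*s^4 - 16*s^3 - 4*s^2 + 4*s + 1)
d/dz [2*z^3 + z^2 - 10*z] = 6*z^2 + 2*z - 10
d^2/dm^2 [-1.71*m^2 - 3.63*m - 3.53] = -3.42000000000000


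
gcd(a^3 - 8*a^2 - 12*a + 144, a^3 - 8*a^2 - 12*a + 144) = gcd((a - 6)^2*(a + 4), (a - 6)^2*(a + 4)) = a^3 - 8*a^2 - 12*a + 144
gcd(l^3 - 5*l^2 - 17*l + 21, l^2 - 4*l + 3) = l - 1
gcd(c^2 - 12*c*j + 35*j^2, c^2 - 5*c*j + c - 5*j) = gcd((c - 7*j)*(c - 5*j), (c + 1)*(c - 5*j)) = c - 5*j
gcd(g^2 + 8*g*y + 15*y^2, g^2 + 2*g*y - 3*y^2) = g + 3*y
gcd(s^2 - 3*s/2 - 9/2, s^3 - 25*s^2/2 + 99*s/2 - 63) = s - 3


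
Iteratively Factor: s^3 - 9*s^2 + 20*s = (s)*(s^2 - 9*s + 20) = s*(s - 4)*(s - 5)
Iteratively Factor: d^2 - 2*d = (d - 2)*(d)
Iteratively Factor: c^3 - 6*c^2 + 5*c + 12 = (c + 1)*(c^2 - 7*c + 12) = (c - 4)*(c + 1)*(c - 3)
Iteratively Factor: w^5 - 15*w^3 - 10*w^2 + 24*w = (w + 2)*(w^4 - 2*w^3 - 11*w^2 + 12*w) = (w - 1)*(w + 2)*(w^3 - w^2 - 12*w) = (w - 1)*(w + 2)*(w + 3)*(w^2 - 4*w) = w*(w - 1)*(w + 2)*(w + 3)*(w - 4)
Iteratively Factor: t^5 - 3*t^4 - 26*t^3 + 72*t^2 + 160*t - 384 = (t - 2)*(t^4 - t^3 - 28*t^2 + 16*t + 192) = (t - 4)*(t - 2)*(t^3 + 3*t^2 - 16*t - 48) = (t - 4)*(t - 2)*(t + 3)*(t^2 - 16) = (t - 4)*(t - 2)*(t + 3)*(t + 4)*(t - 4)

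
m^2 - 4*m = m*(m - 4)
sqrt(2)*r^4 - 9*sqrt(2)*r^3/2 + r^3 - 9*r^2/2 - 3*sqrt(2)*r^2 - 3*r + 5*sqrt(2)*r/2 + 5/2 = (r - 5)*(r - 1/2)*(r + sqrt(2)/2)*(sqrt(2)*r + sqrt(2))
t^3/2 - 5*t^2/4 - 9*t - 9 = (t/2 + 1)*(t - 6)*(t + 3/2)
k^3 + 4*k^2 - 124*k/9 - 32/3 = (k - 8/3)*(k + 2/3)*(k + 6)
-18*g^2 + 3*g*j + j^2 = (-3*g + j)*(6*g + j)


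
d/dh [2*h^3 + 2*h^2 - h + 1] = 6*h^2 + 4*h - 1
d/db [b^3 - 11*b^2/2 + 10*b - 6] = 3*b^2 - 11*b + 10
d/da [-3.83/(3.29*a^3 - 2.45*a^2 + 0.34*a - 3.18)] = (37.8021*a^2 - 18.767*a + 1.3022)/(3.29*a^3 - 2.45*a^2 + 0.34*a - 3.18)^2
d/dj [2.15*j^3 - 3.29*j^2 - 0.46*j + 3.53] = 6.45*j^2 - 6.58*j - 0.46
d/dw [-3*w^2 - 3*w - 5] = -6*w - 3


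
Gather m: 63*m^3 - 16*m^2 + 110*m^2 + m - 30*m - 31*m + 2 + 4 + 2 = 63*m^3 + 94*m^2 - 60*m + 8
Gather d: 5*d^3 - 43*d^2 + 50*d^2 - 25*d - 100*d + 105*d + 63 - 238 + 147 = 5*d^3 + 7*d^2 - 20*d - 28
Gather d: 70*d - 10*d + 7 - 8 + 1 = 60*d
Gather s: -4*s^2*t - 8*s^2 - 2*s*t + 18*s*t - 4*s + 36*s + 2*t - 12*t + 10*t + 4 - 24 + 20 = s^2*(-4*t - 8) + s*(16*t + 32)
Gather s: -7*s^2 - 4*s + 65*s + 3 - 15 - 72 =-7*s^2 + 61*s - 84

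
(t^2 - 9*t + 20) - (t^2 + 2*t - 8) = 28 - 11*t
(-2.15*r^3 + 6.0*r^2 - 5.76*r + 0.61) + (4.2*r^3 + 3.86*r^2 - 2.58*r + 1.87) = 2.05*r^3 + 9.86*r^2 - 8.34*r + 2.48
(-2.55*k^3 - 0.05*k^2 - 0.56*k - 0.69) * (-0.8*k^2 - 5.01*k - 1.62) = 2.04*k^5 + 12.8155*k^4 + 4.8295*k^3 + 3.4386*k^2 + 4.3641*k + 1.1178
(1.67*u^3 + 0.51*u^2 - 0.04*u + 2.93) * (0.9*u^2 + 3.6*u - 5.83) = 1.503*u^5 + 6.471*u^4 - 7.9361*u^3 - 0.4803*u^2 + 10.7812*u - 17.0819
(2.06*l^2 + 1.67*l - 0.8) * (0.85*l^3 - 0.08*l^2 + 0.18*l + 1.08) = 1.751*l^5 + 1.2547*l^4 - 0.4428*l^3 + 2.5894*l^2 + 1.6596*l - 0.864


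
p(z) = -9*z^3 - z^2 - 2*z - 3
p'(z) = -27*z^2 - 2*z - 2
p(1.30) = -27.06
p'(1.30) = -50.23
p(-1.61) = 35.19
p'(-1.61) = -68.77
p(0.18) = -3.44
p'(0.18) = -3.23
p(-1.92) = 60.85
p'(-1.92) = -97.69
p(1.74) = -56.92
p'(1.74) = -87.23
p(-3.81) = 487.86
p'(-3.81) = -386.31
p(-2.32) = 108.64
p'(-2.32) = -142.68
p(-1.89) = 57.97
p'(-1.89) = -94.67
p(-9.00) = 6495.00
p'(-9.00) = -2171.00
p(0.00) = -3.00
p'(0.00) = -2.00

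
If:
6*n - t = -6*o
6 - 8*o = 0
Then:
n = t/6 - 3/4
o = 3/4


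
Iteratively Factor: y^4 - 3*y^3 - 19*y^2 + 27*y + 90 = (y - 5)*(y^3 + 2*y^2 - 9*y - 18) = (y - 5)*(y + 3)*(y^2 - y - 6) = (y - 5)*(y + 2)*(y + 3)*(y - 3)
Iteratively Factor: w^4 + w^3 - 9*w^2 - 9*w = (w)*(w^3 + w^2 - 9*w - 9) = w*(w + 1)*(w^2 - 9) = w*(w - 3)*(w + 1)*(w + 3)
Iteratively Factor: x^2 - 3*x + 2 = (x - 1)*(x - 2)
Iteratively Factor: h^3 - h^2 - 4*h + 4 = (h + 2)*(h^2 - 3*h + 2) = (h - 1)*(h + 2)*(h - 2)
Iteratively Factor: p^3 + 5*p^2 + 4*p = (p)*(p^2 + 5*p + 4) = p*(p + 1)*(p + 4)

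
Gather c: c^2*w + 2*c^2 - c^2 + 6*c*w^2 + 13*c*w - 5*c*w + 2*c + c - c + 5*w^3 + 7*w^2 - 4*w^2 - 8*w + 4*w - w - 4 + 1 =c^2*(w + 1) + c*(6*w^2 + 8*w + 2) + 5*w^3 + 3*w^2 - 5*w - 3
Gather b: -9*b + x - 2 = -9*b + x - 2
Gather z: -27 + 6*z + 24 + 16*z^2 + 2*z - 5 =16*z^2 + 8*z - 8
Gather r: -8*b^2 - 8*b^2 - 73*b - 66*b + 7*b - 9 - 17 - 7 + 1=-16*b^2 - 132*b - 32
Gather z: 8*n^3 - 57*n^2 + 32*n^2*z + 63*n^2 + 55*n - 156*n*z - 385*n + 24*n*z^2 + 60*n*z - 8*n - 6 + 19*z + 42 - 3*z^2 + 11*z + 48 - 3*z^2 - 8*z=8*n^3 + 6*n^2 - 338*n + z^2*(24*n - 6) + z*(32*n^2 - 96*n + 22) + 84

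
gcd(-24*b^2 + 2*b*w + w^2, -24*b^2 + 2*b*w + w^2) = -24*b^2 + 2*b*w + w^2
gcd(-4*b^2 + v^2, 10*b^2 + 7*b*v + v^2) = 2*b + v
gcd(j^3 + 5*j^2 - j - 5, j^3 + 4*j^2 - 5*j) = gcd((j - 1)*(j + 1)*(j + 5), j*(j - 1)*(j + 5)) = j^2 + 4*j - 5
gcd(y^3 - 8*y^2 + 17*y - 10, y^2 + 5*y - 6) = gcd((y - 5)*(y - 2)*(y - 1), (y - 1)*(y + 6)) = y - 1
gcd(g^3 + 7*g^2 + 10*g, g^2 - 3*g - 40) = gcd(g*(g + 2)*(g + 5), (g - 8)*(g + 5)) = g + 5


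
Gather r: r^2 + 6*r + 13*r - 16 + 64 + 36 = r^2 + 19*r + 84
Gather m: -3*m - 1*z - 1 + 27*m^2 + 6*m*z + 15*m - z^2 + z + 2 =27*m^2 + m*(6*z + 12) - z^2 + 1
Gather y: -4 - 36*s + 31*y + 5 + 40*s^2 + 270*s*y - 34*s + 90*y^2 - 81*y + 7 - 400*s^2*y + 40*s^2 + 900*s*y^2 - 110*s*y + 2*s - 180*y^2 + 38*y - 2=80*s^2 - 68*s + y^2*(900*s - 90) + y*(-400*s^2 + 160*s - 12) + 6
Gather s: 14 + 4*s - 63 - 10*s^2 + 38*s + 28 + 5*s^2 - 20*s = -5*s^2 + 22*s - 21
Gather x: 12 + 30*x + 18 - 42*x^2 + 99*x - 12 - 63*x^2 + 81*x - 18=-105*x^2 + 210*x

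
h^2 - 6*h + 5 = (h - 5)*(h - 1)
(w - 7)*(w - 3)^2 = w^3 - 13*w^2 + 51*w - 63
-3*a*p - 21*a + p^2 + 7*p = (-3*a + p)*(p + 7)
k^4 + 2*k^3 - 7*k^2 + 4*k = k*(k - 1)^2*(k + 4)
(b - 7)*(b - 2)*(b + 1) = b^3 - 8*b^2 + 5*b + 14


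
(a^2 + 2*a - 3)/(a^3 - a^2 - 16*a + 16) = (a + 3)/(a^2 - 16)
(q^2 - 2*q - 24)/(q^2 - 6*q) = (q + 4)/q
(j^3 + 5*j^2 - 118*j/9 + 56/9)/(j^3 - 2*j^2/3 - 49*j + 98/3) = (j - 4/3)/(j - 7)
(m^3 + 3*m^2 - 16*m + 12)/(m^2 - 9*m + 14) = (m^2 + 5*m - 6)/(m - 7)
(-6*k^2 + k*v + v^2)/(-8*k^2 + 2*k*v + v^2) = (3*k + v)/(4*k + v)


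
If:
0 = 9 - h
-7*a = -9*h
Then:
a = 81/7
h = 9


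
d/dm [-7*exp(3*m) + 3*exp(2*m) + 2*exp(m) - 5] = (-21*exp(2*m) + 6*exp(m) + 2)*exp(m)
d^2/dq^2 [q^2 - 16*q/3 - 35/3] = 2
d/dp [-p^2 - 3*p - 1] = -2*p - 3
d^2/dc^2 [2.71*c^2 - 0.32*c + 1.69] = 5.42000000000000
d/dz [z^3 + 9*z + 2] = 3*z^2 + 9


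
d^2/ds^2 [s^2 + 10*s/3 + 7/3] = 2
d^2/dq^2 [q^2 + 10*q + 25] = 2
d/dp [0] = 0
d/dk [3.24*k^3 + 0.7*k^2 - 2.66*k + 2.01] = 9.72*k^2 + 1.4*k - 2.66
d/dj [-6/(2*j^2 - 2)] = 6*j/(j^2 - 1)^2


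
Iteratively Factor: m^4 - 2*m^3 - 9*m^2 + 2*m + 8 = (m - 4)*(m^3 + 2*m^2 - m - 2) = (m - 4)*(m + 1)*(m^2 + m - 2) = (m - 4)*(m - 1)*(m + 1)*(m + 2)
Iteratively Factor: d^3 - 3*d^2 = (d)*(d^2 - 3*d) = d*(d - 3)*(d)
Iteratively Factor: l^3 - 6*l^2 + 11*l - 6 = (l - 2)*(l^2 - 4*l + 3) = (l - 3)*(l - 2)*(l - 1)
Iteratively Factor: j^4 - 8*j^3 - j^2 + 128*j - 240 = (j - 5)*(j^3 - 3*j^2 - 16*j + 48) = (j - 5)*(j - 4)*(j^2 + j - 12) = (j - 5)*(j - 4)*(j - 3)*(j + 4)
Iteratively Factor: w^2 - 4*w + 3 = (w - 3)*(w - 1)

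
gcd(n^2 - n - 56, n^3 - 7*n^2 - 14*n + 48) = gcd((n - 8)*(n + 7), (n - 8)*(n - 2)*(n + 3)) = n - 8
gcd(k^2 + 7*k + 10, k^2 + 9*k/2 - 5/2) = k + 5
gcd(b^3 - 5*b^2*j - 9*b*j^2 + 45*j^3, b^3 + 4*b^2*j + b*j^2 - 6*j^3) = b + 3*j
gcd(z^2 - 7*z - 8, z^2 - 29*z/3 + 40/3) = z - 8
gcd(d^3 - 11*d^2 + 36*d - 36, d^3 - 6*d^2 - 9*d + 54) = d^2 - 9*d + 18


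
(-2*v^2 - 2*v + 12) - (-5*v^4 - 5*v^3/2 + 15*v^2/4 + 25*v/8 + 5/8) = 5*v^4 + 5*v^3/2 - 23*v^2/4 - 41*v/8 + 91/8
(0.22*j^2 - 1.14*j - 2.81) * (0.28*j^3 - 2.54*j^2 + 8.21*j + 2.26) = 0.0616*j^5 - 0.878*j^4 + 3.915*j^3 - 1.7248*j^2 - 25.6465*j - 6.3506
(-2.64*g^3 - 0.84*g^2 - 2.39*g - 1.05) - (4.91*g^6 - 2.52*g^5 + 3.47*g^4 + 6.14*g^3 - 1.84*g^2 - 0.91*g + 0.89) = -4.91*g^6 + 2.52*g^5 - 3.47*g^4 - 8.78*g^3 + 1.0*g^2 - 1.48*g - 1.94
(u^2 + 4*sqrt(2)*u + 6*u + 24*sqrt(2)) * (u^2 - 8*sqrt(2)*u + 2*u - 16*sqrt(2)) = u^4 - 4*sqrt(2)*u^3 + 8*u^3 - 52*u^2 - 32*sqrt(2)*u^2 - 512*u - 48*sqrt(2)*u - 768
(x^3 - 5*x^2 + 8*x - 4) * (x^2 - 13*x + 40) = x^5 - 18*x^4 + 113*x^3 - 308*x^2 + 372*x - 160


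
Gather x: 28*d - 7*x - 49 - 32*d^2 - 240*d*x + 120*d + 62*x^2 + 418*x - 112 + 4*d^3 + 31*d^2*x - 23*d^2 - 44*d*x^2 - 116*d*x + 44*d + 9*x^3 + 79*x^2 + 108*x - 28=4*d^3 - 55*d^2 + 192*d + 9*x^3 + x^2*(141 - 44*d) + x*(31*d^2 - 356*d + 519) - 189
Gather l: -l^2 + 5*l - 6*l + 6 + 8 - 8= -l^2 - l + 6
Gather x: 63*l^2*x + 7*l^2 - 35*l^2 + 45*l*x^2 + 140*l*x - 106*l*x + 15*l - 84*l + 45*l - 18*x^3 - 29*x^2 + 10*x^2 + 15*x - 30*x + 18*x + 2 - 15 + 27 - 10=-28*l^2 - 24*l - 18*x^3 + x^2*(45*l - 19) + x*(63*l^2 + 34*l + 3) + 4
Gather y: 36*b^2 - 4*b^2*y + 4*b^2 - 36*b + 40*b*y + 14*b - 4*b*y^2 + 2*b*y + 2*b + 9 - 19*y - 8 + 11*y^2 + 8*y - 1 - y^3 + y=40*b^2 - 20*b - y^3 + y^2*(11 - 4*b) + y*(-4*b^2 + 42*b - 10)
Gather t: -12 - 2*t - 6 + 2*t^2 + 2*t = 2*t^2 - 18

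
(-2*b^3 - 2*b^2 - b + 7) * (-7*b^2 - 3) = 14*b^5 + 14*b^4 + 13*b^3 - 43*b^2 + 3*b - 21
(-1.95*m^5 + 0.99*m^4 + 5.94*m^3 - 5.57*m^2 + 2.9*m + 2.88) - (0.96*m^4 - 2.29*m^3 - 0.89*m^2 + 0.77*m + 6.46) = -1.95*m^5 + 0.03*m^4 + 8.23*m^3 - 4.68*m^2 + 2.13*m - 3.58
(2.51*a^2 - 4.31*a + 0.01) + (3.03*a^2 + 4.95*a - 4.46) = 5.54*a^2 + 0.640000000000001*a - 4.45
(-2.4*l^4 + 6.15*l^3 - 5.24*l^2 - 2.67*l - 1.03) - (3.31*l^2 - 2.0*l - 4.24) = -2.4*l^4 + 6.15*l^3 - 8.55*l^2 - 0.67*l + 3.21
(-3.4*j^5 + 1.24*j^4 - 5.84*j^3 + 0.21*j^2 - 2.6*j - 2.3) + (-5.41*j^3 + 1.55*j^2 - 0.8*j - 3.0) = -3.4*j^5 + 1.24*j^4 - 11.25*j^3 + 1.76*j^2 - 3.4*j - 5.3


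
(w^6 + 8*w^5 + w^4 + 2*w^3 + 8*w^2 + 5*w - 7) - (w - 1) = w^6 + 8*w^5 + w^4 + 2*w^3 + 8*w^2 + 4*w - 6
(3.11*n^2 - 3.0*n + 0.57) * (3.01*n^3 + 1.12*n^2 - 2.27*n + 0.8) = 9.3611*n^5 - 5.5468*n^4 - 8.704*n^3 + 9.9364*n^2 - 3.6939*n + 0.456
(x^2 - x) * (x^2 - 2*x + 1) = x^4 - 3*x^3 + 3*x^2 - x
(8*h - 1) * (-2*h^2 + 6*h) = -16*h^3 + 50*h^2 - 6*h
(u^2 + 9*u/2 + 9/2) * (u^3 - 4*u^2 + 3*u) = u^5 + u^4/2 - 21*u^3/2 - 9*u^2/2 + 27*u/2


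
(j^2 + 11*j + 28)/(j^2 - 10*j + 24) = (j^2 + 11*j + 28)/(j^2 - 10*j + 24)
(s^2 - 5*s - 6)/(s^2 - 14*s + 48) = (s + 1)/(s - 8)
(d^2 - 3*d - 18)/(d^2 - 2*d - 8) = (-d^2 + 3*d + 18)/(-d^2 + 2*d + 8)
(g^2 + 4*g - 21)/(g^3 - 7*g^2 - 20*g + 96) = (g + 7)/(g^2 - 4*g - 32)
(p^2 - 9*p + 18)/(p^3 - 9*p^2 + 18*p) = 1/p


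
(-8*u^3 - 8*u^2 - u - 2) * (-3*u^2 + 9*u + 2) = 24*u^5 - 48*u^4 - 85*u^3 - 19*u^2 - 20*u - 4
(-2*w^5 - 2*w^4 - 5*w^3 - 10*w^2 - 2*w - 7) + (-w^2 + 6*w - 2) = -2*w^5 - 2*w^4 - 5*w^3 - 11*w^2 + 4*w - 9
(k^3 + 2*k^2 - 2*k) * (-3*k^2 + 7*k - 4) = -3*k^5 + k^4 + 16*k^3 - 22*k^2 + 8*k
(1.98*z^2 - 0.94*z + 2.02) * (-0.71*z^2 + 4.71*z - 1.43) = -1.4058*z^4 + 9.9932*z^3 - 8.693*z^2 + 10.8584*z - 2.8886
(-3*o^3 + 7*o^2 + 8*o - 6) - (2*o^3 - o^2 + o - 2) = -5*o^3 + 8*o^2 + 7*o - 4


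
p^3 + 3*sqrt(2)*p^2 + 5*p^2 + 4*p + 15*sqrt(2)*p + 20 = (p + 5)*(p + sqrt(2))*(p + 2*sqrt(2))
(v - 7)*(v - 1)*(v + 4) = v^3 - 4*v^2 - 25*v + 28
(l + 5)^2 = l^2 + 10*l + 25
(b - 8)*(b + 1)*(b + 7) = b^3 - 57*b - 56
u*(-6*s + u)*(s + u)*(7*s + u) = -42*s^3*u - 41*s^2*u^2 + 2*s*u^3 + u^4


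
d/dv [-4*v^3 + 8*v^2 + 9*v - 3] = -12*v^2 + 16*v + 9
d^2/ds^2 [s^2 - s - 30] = 2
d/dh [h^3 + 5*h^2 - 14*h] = 3*h^2 + 10*h - 14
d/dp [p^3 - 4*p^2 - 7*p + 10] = 3*p^2 - 8*p - 7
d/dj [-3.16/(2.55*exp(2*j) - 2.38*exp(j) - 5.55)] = (16.116*exp(j) - 7.5208)*exp(j)/(-2.55*exp(2*j) + 2.38*exp(j) + 5.55)^2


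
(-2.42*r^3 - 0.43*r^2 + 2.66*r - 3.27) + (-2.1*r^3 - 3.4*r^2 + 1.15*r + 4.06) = -4.52*r^3 - 3.83*r^2 + 3.81*r + 0.79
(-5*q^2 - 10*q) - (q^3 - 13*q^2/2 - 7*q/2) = -q^3 + 3*q^2/2 - 13*q/2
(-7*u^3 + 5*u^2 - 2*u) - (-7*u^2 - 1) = -7*u^3 + 12*u^2 - 2*u + 1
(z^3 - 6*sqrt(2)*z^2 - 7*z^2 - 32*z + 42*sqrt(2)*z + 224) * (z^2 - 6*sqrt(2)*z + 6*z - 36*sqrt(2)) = z^5 - 12*sqrt(2)*z^4 - z^4 - 2*z^3 + 12*sqrt(2)*z^3 - 40*z^2 + 696*sqrt(2)*z^2 - 1680*z - 192*sqrt(2)*z - 8064*sqrt(2)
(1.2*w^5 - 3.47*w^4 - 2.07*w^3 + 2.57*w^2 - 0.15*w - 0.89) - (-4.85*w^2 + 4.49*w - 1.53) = 1.2*w^5 - 3.47*w^4 - 2.07*w^3 + 7.42*w^2 - 4.64*w + 0.64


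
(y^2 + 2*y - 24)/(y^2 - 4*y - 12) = (-y^2 - 2*y + 24)/(-y^2 + 4*y + 12)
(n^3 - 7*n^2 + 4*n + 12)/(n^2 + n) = n - 8 + 12/n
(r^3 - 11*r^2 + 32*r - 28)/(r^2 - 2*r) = r - 9 + 14/r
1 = 1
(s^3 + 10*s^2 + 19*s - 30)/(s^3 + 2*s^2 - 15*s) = (s^2 + 5*s - 6)/(s*(s - 3))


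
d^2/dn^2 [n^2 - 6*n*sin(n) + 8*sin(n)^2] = 6*n*sin(n) - 32*sin(n)^2 - 12*cos(n) + 18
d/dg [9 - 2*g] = -2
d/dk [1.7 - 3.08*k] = -3.08000000000000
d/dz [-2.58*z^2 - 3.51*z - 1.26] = -5.16*z - 3.51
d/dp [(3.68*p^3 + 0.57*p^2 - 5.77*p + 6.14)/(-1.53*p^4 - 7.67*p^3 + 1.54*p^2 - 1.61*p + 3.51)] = (5.6304*p^6 + 1.74419999999999*p^5 - 16.4452*p^4 - 62.7846*p^3 + 187.9999*p^2 - 14.9098*p - 10.3673)/(2.3409*p^8 + 23.4702*p^7 + 54.1165*p^6 - 18.697*p^5 + 16.3284*p^4 - 58.8022*p^3 + 13.4029*p^2 - 11.3022*p + 12.3201)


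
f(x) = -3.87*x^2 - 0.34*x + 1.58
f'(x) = -7.74*x - 0.34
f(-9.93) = -376.64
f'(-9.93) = 76.52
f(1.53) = -8.00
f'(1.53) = -12.18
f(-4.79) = -85.59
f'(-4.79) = 36.73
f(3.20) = -39.14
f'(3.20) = -25.11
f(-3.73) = -50.99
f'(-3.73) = 28.53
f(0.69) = -0.50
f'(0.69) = -5.68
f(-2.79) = -27.60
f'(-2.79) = 21.25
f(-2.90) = -29.98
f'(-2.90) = 22.11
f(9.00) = -314.95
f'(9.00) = -70.00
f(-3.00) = -32.23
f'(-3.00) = 22.88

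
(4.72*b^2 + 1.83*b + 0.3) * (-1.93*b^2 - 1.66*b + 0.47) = -9.1096*b^4 - 11.3671*b^3 - 1.3984*b^2 + 0.3621*b + 0.141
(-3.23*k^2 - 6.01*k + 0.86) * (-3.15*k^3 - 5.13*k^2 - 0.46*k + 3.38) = 10.1745*k^5 + 35.5014*k^4 + 29.6081*k^3 - 12.5646*k^2 - 20.7094*k + 2.9068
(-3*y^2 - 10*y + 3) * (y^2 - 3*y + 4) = -3*y^4 - y^3 + 21*y^2 - 49*y + 12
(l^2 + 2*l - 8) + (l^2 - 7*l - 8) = 2*l^2 - 5*l - 16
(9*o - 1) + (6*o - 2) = 15*o - 3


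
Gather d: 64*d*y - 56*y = 64*d*y - 56*y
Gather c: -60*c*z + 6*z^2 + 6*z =-60*c*z + 6*z^2 + 6*z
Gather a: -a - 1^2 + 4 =3 - a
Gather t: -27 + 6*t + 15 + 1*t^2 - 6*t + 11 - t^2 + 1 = 0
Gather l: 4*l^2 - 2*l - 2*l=4*l^2 - 4*l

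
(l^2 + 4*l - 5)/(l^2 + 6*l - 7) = (l + 5)/(l + 7)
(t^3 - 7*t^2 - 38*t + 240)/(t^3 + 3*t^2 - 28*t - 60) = (t - 8)/(t + 2)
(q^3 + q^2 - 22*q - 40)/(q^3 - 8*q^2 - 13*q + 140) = (q + 2)/(q - 7)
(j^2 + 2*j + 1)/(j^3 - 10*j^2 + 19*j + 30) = (j + 1)/(j^2 - 11*j + 30)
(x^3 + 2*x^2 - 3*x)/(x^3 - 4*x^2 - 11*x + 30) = x*(x - 1)/(x^2 - 7*x + 10)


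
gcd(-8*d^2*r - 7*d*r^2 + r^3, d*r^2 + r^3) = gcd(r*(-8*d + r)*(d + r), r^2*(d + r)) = d*r + r^2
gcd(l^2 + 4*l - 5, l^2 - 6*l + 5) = l - 1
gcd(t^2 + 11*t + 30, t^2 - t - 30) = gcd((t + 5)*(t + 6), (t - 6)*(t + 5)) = t + 5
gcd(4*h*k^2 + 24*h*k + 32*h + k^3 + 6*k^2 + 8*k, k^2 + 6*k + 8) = k^2 + 6*k + 8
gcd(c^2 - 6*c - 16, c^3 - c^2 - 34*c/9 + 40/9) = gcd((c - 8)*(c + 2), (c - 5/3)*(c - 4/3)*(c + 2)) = c + 2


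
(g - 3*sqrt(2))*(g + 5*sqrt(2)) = g^2 + 2*sqrt(2)*g - 30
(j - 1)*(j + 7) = j^2 + 6*j - 7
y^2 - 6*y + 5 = (y - 5)*(y - 1)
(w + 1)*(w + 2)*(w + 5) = w^3 + 8*w^2 + 17*w + 10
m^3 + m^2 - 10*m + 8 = (m - 2)*(m - 1)*(m + 4)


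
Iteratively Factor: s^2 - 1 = (s - 1)*(s + 1)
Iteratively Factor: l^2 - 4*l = (l)*(l - 4)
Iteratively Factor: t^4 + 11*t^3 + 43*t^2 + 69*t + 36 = (t + 1)*(t^3 + 10*t^2 + 33*t + 36) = (t + 1)*(t + 4)*(t^2 + 6*t + 9) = (t + 1)*(t + 3)*(t + 4)*(t + 3)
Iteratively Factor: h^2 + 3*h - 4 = (h - 1)*(h + 4)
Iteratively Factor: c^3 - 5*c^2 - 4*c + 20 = (c - 2)*(c^2 - 3*c - 10) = (c - 2)*(c + 2)*(c - 5)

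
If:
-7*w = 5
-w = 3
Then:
No Solution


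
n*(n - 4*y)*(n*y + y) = n^3*y - 4*n^2*y^2 + n^2*y - 4*n*y^2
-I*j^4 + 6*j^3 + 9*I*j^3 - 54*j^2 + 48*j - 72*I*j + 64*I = (j - 8)*(j + 2*I)*(j + 4*I)*(-I*j + I)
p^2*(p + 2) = p^3 + 2*p^2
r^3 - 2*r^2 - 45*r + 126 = (r - 6)*(r - 3)*(r + 7)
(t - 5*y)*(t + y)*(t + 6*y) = t^3 + 2*t^2*y - 29*t*y^2 - 30*y^3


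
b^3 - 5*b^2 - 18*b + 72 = (b - 6)*(b - 3)*(b + 4)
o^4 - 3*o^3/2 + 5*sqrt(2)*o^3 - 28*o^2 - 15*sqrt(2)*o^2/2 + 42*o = o*(o - 3/2)*(o - 2*sqrt(2))*(o + 7*sqrt(2))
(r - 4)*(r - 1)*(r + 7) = r^3 + 2*r^2 - 31*r + 28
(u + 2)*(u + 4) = u^2 + 6*u + 8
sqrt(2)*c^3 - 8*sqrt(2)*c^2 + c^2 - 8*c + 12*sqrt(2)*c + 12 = (c - 6)*(c - 2)*(sqrt(2)*c + 1)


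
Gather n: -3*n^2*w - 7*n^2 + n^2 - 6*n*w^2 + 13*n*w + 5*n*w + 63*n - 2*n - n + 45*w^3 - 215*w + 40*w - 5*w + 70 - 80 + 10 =n^2*(-3*w - 6) + n*(-6*w^2 + 18*w + 60) + 45*w^3 - 180*w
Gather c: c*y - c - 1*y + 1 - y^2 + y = c*(y - 1) - y^2 + 1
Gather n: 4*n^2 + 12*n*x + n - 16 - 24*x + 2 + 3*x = 4*n^2 + n*(12*x + 1) - 21*x - 14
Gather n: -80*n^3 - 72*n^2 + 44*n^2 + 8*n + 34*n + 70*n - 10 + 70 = -80*n^3 - 28*n^2 + 112*n + 60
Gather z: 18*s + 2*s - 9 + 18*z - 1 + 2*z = 20*s + 20*z - 10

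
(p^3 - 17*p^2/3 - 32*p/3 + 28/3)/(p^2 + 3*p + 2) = (3*p^2 - 23*p + 14)/(3*(p + 1))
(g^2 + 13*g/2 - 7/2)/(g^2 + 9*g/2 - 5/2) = (g + 7)/(g + 5)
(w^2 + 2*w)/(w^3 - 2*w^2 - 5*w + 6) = w/(w^2 - 4*w + 3)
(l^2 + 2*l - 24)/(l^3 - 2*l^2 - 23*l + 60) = (l + 6)/(l^2 + 2*l - 15)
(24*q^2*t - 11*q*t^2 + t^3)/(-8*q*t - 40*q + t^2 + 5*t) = t*(-3*q + t)/(t + 5)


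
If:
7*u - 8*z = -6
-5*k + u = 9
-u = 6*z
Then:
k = -243/125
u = -18/25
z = 3/25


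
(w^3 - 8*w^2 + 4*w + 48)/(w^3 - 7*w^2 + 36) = (w - 4)/(w - 3)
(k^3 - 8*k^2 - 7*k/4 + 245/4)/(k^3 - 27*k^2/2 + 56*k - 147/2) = (k + 5/2)/(k - 3)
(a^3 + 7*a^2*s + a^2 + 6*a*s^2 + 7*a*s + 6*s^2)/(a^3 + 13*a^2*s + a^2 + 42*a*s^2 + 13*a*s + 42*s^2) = (a + s)/(a + 7*s)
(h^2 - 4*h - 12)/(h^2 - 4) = (h - 6)/(h - 2)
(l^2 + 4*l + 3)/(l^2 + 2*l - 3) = (l + 1)/(l - 1)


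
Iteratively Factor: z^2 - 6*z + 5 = (z - 1)*(z - 5)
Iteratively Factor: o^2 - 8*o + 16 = (o - 4)*(o - 4)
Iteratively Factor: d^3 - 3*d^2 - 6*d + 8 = (d + 2)*(d^2 - 5*d + 4) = (d - 4)*(d + 2)*(d - 1)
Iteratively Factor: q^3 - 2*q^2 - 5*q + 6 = (q + 2)*(q^2 - 4*q + 3) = (q - 3)*(q + 2)*(q - 1)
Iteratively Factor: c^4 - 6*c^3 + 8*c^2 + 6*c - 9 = (c - 1)*(c^3 - 5*c^2 + 3*c + 9) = (c - 3)*(c - 1)*(c^2 - 2*c - 3) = (c - 3)^2*(c - 1)*(c + 1)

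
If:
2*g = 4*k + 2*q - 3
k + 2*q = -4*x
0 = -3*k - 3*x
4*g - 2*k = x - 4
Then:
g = -25/26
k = 2/13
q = 3/13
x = -2/13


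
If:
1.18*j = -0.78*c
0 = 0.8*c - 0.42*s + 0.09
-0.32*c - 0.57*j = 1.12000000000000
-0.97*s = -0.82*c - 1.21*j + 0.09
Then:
No Solution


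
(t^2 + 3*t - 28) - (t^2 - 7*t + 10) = 10*t - 38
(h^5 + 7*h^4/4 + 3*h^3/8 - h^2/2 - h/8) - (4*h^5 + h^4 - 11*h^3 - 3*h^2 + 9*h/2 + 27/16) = -3*h^5 + 3*h^4/4 + 91*h^3/8 + 5*h^2/2 - 37*h/8 - 27/16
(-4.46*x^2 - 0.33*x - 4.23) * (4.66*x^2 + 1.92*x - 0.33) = -20.7836*x^4 - 10.101*x^3 - 18.8736*x^2 - 8.0127*x + 1.3959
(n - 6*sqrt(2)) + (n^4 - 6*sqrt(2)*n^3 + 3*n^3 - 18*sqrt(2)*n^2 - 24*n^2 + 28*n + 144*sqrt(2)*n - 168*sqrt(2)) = n^4 - 6*sqrt(2)*n^3 + 3*n^3 - 18*sqrt(2)*n^2 - 24*n^2 + 29*n + 144*sqrt(2)*n - 174*sqrt(2)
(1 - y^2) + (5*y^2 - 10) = 4*y^2 - 9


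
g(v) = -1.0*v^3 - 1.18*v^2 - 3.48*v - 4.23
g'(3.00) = -37.56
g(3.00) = -52.29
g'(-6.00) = -97.32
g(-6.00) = 190.17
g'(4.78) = -83.31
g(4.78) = -157.04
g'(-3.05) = -24.19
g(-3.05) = 23.78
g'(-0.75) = -3.40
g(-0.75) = -1.86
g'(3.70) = -53.28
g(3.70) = -83.91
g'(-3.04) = -24.03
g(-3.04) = 23.54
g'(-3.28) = -28.01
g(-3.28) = 29.78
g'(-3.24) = -27.33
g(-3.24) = 28.67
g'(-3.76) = -37.02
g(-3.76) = 45.33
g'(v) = -3.0*v^2 - 2.36*v - 3.48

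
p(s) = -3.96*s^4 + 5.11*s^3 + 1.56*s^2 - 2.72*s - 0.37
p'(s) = -15.84*s^3 + 15.33*s^2 + 3.12*s - 2.72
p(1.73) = -9.42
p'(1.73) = -33.46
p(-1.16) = -10.26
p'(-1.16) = 39.01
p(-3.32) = -642.26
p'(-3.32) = 735.55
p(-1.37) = -20.81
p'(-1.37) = 62.51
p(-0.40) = 0.54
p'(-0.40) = -0.50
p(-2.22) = -138.74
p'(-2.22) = 239.21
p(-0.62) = 0.11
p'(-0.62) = 5.01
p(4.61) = -1267.66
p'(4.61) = -1214.42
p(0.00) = -0.37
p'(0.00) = -2.72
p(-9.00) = -29556.28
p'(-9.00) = 12758.29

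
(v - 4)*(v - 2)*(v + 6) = v^3 - 28*v + 48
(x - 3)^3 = x^3 - 9*x^2 + 27*x - 27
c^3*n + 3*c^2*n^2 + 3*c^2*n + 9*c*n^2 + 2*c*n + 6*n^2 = (c + 2)*(c + 3*n)*(c*n + n)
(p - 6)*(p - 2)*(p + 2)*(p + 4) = p^4 - 2*p^3 - 28*p^2 + 8*p + 96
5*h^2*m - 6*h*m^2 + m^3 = m*(-5*h + m)*(-h + m)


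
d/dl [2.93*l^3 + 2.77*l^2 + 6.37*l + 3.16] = 8.79*l^2 + 5.54*l + 6.37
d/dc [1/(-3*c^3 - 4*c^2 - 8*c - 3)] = (9*c^2 + 8*c + 8)/(3*c^3 + 4*c^2 + 8*c + 3)^2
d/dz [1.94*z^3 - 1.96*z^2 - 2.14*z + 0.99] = 5.82*z^2 - 3.92*z - 2.14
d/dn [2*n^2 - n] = 4*n - 1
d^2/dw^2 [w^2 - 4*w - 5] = 2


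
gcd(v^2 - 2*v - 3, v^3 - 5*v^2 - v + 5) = v + 1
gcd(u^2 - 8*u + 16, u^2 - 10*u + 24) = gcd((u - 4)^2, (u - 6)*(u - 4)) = u - 4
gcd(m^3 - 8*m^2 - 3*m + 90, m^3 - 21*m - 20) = m - 5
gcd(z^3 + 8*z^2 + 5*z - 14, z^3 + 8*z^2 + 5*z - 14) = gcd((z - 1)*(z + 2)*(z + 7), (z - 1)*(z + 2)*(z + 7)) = z^3 + 8*z^2 + 5*z - 14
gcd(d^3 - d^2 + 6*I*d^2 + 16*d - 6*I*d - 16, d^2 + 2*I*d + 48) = d + 8*I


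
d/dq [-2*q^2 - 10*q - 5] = -4*q - 10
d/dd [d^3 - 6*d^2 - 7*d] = 3*d^2 - 12*d - 7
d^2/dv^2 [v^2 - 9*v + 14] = 2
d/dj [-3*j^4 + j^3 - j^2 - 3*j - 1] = -12*j^3 + 3*j^2 - 2*j - 3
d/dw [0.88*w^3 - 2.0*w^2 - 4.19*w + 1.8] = 2.64*w^2 - 4.0*w - 4.19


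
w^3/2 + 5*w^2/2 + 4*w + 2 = (w/2 + 1)*(w + 1)*(w + 2)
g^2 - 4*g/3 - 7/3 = (g - 7/3)*(g + 1)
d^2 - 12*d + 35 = (d - 7)*(d - 5)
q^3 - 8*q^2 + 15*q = q*(q - 5)*(q - 3)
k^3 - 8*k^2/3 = k^2*(k - 8/3)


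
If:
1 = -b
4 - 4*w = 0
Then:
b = -1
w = 1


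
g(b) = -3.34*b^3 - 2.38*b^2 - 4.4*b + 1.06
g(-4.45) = 267.83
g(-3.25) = 104.88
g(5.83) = -767.32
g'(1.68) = -40.68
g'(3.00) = -108.86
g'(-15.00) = -2187.50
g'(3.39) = -135.69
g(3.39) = -171.33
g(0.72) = -4.59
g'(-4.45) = -181.64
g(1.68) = -28.89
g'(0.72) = -13.02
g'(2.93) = -104.37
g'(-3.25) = -94.77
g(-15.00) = 10804.06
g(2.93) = -116.28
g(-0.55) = 3.32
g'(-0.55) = -4.81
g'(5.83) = -372.72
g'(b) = -10.02*b^2 - 4.76*b - 4.4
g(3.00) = -123.74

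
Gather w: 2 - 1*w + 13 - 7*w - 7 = 8 - 8*w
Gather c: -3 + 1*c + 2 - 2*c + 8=7 - c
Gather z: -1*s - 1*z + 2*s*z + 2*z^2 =-s + 2*z^2 + z*(2*s - 1)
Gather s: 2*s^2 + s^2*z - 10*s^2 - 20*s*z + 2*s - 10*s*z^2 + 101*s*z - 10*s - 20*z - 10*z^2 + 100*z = s^2*(z - 8) + s*(-10*z^2 + 81*z - 8) - 10*z^2 + 80*z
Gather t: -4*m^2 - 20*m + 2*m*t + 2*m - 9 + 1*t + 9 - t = -4*m^2 + 2*m*t - 18*m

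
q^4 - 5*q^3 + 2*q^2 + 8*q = q*(q - 4)*(q - 2)*(q + 1)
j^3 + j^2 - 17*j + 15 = (j - 3)*(j - 1)*(j + 5)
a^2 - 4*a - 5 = (a - 5)*(a + 1)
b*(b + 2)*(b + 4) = b^3 + 6*b^2 + 8*b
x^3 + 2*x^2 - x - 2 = (x - 1)*(x + 1)*(x + 2)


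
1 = 1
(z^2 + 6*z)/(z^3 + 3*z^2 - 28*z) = (z + 6)/(z^2 + 3*z - 28)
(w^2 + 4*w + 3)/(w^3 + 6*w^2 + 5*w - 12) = (w + 1)/(w^2 + 3*w - 4)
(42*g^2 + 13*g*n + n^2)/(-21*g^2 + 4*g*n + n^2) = (-6*g - n)/(3*g - n)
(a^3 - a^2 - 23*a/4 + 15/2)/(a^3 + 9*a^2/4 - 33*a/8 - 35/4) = 2*(2*a - 3)/(4*a + 7)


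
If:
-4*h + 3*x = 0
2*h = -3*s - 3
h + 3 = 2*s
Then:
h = -15/7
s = 3/7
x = -20/7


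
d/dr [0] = 0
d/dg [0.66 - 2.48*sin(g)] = -2.48*cos(g)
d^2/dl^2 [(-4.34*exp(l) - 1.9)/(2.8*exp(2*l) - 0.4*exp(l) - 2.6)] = (-34.0256*exp(4*l) - 64.4448*exp(3*l) - 183.1872*exp(2*l) - 51.1184*exp(l) - 27.3624)*exp(l)/(21.952*exp(6*l) - 9.408*exp(5*l) - 59.808*exp(4*l) + 17.408*exp(3*l) + 55.536*exp(2*l) - 8.112*exp(l) - 17.576)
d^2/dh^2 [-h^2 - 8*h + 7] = -2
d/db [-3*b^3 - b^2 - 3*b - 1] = -9*b^2 - 2*b - 3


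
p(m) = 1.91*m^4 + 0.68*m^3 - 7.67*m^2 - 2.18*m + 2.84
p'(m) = 7.64*m^3 + 2.04*m^2 - 15.34*m - 2.18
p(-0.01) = 2.86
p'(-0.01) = -2.03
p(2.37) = 23.90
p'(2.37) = 74.63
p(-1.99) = 1.40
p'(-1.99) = -23.78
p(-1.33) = -3.45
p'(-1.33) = 3.86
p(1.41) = -6.03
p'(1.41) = 1.66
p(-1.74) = -2.66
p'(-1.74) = -9.56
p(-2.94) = 68.37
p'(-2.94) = -133.60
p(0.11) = 2.51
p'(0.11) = -3.83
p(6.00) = 2335.88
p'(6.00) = 1629.46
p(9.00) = 12389.18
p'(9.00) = 5594.56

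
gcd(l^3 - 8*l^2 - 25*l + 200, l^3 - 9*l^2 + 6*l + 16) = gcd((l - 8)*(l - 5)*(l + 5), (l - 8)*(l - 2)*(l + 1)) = l - 8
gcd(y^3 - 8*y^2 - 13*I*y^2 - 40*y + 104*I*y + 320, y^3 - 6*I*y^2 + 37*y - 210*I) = y - 5*I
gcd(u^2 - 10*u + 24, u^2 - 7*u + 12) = u - 4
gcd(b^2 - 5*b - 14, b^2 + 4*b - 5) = 1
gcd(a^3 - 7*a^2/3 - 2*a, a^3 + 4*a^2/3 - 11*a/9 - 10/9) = a + 2/3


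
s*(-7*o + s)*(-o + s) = 7*o^2*s - 8*o*s^2 + s^3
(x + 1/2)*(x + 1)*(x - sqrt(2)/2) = x^3 - sqrt(2)*x^2/2 + 3*x^2/2 - 3*sqrt(2)*x/4 + x/2 - sqrt(2)/4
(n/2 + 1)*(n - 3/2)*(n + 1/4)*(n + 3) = n^4/2 + 15*n^3/8 - 5*n^2/16 - 75*n/16 - 9/8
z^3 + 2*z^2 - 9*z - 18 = (z - 3)*(z + 2)*(z + 3)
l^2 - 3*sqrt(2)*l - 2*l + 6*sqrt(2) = (l - 2)*(l - 3*sqrt(2))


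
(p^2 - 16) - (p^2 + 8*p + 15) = -8*p - 31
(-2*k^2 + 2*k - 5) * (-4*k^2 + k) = 8*k^4 - 10*k^3 + 22*k^2 - 5*k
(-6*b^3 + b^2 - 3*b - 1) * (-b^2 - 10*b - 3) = 6*b^5 + 59*b^4 + 11*b^3 + 28*b^2 + 19*b + 3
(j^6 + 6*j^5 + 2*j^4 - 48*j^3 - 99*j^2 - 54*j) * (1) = j^6 + 6*j^5 + 2*j^4 - 48*j^3 - 99*j^2 - 54*j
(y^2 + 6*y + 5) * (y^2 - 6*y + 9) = y^4 - 22*y^2 + 24*y + 45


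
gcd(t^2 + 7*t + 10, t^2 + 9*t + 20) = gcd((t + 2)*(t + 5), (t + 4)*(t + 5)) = t + 5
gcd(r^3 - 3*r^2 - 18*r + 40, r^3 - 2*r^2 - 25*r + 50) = r^2 - 7*r + 10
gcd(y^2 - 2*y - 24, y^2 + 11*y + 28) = y + 4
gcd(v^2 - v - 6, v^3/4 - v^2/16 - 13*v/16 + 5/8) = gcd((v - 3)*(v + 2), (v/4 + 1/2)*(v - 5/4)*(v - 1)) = v + 2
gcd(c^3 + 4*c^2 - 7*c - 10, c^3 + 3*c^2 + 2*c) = c + 1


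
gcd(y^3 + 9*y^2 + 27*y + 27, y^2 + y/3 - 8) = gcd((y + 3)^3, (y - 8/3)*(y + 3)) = y + 3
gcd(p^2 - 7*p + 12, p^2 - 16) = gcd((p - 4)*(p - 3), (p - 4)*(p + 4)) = p - 4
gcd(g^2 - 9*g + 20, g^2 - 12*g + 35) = g - 5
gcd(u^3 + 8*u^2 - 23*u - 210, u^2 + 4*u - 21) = u + 7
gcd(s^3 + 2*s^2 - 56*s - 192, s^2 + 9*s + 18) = s + 6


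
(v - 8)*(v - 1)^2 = v^3 - 10*v^2 + 17*v - 8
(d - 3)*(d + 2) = d^2 - d - 6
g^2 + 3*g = g*(g + 3)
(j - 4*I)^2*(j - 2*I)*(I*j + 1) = I*j^4 + 11*j^3 - 42*I*j^2 - 64*j + 32*I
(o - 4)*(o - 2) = o^2 - 6*o + 8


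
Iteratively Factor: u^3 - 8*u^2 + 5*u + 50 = (u + 2)*(u^2 - 10*u + 25) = (u - 5)*(u + 2)*(u - 5)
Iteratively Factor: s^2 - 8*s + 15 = (s - 3)*(s - 5)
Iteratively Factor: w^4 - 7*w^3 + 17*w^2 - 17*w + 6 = (w - 3)*(w^3 - 4*w^2 + 5*w - 2) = (w - 3)*(w - 1)*(w^2 - 3*w + 2) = (w - 3)*(w - 2)*(w - 1)*(w - 1)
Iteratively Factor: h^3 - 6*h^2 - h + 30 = (h + 2)*(h^2 - 8*h + 15) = (h - 5)*(h + 2)*(h - 3)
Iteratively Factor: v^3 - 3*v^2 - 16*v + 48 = (v + 4)*(v^2 - 7*v + 12) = (v - 3)*(v + 4)*(v - 4)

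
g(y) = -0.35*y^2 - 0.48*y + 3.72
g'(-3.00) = 1.62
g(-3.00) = 2.01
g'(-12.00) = 7.92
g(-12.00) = -40.92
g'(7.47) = -5.71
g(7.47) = -19.40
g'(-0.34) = -0.24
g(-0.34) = 3.84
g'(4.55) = -3.66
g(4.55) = -5.71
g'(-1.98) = 0.91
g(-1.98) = 3.30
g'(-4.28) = 2.52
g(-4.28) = -0.64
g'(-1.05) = 0.26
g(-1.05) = 3.84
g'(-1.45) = 0.54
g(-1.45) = 3.68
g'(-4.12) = 2.40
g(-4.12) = -0.24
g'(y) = -0.7*y - 0.48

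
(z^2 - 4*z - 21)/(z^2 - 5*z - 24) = (z - 7)/(z - 8)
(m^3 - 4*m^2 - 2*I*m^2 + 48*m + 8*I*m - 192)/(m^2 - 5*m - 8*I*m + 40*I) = (m^2 + m*(-4 + 6*I) - 24*I)/(m - 5)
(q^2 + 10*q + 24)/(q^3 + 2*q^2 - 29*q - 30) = (q + 4)/(q^2 - 4*q - 5)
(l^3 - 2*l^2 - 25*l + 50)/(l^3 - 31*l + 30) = (l^2 + 3*l - 10)/(l^2 + 5*l - 6)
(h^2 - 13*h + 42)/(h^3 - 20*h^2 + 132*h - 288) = (h - 7)/(h^2 - 14*h + 48)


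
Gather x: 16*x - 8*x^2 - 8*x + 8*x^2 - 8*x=0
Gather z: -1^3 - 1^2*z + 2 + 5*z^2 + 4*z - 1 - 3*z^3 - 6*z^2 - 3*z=-3*z^3 - z^2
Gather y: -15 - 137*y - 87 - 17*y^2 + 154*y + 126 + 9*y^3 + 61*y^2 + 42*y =9*y^3 + 44*y^2 + 59*y + 24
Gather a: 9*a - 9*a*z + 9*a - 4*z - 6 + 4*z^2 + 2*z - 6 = a*(18 - 9*z) + 4*z^2 - 2*z - 12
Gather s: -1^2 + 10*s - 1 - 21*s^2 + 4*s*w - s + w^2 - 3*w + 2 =-21*s^2 + s*(4*w + 9) + w^2 - 3*w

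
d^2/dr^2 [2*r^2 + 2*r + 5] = 4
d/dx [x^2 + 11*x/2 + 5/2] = 2*x + 11/2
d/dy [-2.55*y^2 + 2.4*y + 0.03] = 2.4 - 5.1*y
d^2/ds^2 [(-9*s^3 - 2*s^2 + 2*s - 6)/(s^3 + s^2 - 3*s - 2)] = 2*(7*s^6 - 75*s^5 - 156*s^4 - 173*s^3 - 114*s^2 - 78*s - 86)/(s^9 + 3*s^8 - 6*s^7 - 23*s^6 + 6*s^5 + 57*s^4 + 21*s^3 - 42*s^2 - 36*s - 8)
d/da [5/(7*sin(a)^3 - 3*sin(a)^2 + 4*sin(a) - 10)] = 5*(-21*sin(a)^2 + 6*sin(a) - 4)*cos(a)/(7*sin(a)^3 - 3*sin(a)^2 + 4*sin(a) - 10)^2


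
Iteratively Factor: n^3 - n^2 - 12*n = (n + 3)*(n^2 - 4*n) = (n - 4)*(n + 3)*(n)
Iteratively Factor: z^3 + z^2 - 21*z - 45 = (z + 3)*(z^2 - 2*z - 15) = (z + 3)^2*(z - 5)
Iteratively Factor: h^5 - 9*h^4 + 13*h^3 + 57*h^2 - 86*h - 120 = (h - 5)*(h^4 - 4*h^3 - 7*h^2 + 22*h + 24) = (h - 5)*(h - 4)*(h^3 - 7*h - 6) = (h - 5)*(h - 4)*(h + 2)*(h^2 - 2*h - 3) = (h - 5)*(h - 4)*(h + 1)*(h + 2)*(h - 3)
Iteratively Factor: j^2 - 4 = (j + 2)*(j - 2)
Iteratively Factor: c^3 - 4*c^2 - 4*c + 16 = (c - 4)*(c^2 - 4) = (c - 4)*(c + 2)*(c - 2)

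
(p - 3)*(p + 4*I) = p^2 - 3*p + 4*I*p - 12*I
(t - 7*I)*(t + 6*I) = t^2 - I*t + 42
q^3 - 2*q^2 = q^2*(q - 2)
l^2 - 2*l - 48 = (l - 8)*(l + 6)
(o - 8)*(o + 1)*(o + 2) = o^3 - 5*o^2 - 22*o - 16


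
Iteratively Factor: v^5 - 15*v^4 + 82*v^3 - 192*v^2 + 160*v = (v - 4)*(v^4 - 11*v^3 + 38*v^2 - 40*v) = (v - 4)^2*(v^3 - 7*v^2 + 10*v) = (v - 4)^2*(v - 2)*(v^2 - 5*v) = (v - 5)*(v - 4)^2*(v - 2)*(v)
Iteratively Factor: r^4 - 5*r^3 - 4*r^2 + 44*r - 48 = (r + 3)*(r^3 - 8*r^2 + 20*r - 16) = (r - 4)*(r + 3)*(r^2 - 4*r + 4) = (r - 4)*(r - 2)*(r + 3)*(r - 2)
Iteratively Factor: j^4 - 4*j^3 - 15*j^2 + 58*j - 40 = (j - 5)*(j^3 + j^2 - 10*j + 8) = (j - 5)*(j - 1)*(j^2 + 2*j - 8) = (j - 5)*(j - 2)*(j - 1)*(j + 4)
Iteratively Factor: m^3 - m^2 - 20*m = (m + 4)*(m^2 - 5*m) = m*(m + 4)*(m - 5)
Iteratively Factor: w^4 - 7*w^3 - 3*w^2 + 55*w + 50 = (w - 5)*(w^3 - 2*w^2 - 13*w - 10) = (w - 5)*(w + 1)*(w^2 - 3*w - 10) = (w - 5)^2*(w + 1)*(w + 2)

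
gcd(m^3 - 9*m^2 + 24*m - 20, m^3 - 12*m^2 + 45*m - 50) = m^2 - 7*m + 10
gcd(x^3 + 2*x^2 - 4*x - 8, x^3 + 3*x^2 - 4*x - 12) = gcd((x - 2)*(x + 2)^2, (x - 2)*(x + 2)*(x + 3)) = x^2 - 4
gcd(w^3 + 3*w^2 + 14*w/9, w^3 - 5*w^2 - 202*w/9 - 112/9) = w^2 + 3*w + 14/9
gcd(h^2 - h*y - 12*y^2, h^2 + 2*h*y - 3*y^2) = h + 3*y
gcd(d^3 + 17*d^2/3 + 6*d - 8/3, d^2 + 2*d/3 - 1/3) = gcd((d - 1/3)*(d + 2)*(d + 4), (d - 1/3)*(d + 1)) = d - 1/3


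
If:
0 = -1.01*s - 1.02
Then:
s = -1.01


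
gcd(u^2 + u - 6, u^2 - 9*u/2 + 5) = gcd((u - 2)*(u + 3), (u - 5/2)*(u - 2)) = u - 2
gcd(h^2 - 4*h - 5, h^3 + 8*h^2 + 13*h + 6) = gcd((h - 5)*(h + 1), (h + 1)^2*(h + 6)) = h + 1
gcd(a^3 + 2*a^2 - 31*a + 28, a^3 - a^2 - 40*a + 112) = a^2 + 3*a - 28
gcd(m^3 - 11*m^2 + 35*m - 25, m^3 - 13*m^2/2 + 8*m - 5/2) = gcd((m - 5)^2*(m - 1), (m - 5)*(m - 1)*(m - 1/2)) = m^2 - 6*m + 5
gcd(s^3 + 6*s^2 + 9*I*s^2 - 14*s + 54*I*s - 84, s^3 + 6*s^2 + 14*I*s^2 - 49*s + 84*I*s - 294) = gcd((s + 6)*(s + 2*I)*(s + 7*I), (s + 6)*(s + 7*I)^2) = s^2 + s*(6 + 7*I) + 42*I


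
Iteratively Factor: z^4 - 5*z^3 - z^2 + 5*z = (z - 1)*(z^3 - 4*z^2 - 5*z) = (z - 1)*(z + 1)*(z^2 - 5*z) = z*(z - 1)*(z + 1)*(z - 5)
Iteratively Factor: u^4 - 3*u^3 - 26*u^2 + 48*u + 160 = (u + 2)*(u^3 - 5*u^2 - 16*u + 80) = (u + 2)*(u + 4)*(u^2 - 9*u + 20) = (u - 4)*(u + 2)*(u + 4)*(u - 5)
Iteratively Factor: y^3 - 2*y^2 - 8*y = (y + 2)*(y^2 - 4*y) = (y - 4)*(y + 2)*(y)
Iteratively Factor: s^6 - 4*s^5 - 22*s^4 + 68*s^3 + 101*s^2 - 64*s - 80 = (s - 1)*(s^5 - 3*s^4 - 25*s^3 + 43*s^2 + 144*s + 80) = (s - 1)*(s + 1)*(s^4 - 4*s^3 - 21*s^2 + 64*s + 80) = (s - 1)*(s + 1)*(s + 4)*(s^3 - 8*s^2 + 11*s + 20) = (s - 1)*(s + 1)^2*(s + 4)*(s^2 - 9*s + 20) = (s - 4)*(s - 1)*(s + 1)^2*(s + 4)*(s - 5)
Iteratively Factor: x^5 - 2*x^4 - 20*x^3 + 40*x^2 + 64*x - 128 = (x + 2)*(x^4 - 4*x^3 - 12*x^2 + 64*x - 64) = (x - 4)*(x + 2)*(x^3 - 12*x + 16) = (x - 4)*(x - 2)*(x + 2)*(x^2 + 2*x - 8) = (x - 4)*(x - 2)*(x + 2)*(x + 4)*(x - 2)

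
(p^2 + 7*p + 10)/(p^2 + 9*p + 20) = (p + 2)/(p + 4)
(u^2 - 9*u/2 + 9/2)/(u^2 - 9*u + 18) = (u - 3/2)/(u - 6)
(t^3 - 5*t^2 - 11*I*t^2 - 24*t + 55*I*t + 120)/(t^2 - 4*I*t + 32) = (t^2 - t*(5 + 3*I) + 15*I)/(t + 4*I)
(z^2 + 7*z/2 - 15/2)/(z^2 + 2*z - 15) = (z - 3/2)/(z - 3)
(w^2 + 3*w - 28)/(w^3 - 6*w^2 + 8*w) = (w + 7)/(w*(w - 2))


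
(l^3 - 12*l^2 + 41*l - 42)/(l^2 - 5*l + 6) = l - 7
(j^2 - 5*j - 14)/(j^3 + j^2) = (j^2 - 5*j - 14)/(j^2*(j + 1))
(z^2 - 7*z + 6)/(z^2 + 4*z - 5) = (z - 6)/(z + 5)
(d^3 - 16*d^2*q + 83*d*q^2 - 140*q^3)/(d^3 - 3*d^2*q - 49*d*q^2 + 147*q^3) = (-d^2 + 9*d*q - 20*q^2)/(-d^2 - 4*d*q + 21*q^2)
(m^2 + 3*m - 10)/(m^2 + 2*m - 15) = (m - 2)/(m - 3)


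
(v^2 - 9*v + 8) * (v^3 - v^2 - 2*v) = v^5 - 10*v^4 + 15*v^3 + 10*v^2 - 16*v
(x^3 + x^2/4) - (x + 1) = x^3 + x^2/4 - x - 1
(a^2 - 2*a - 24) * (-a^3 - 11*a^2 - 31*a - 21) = -a^5 - 9*a^4 + 15*a^3 + 305*a^2 + 786*a + 504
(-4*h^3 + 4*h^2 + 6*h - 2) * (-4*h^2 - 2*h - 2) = 16*h^5 - 8*h^4 - 24*h^3 - 12*h^2 - 8*h + 4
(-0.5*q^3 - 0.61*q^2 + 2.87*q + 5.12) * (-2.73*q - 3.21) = 1.365*q^4 + 3.2703*q^3 - 5.877*q^2 - 23.1903*q - 16.4352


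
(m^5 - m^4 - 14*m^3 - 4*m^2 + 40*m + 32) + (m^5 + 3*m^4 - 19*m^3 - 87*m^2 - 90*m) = 2*m^5 + 2*m^4 - 33*m^3 - 91*m^2 - 50*m + 32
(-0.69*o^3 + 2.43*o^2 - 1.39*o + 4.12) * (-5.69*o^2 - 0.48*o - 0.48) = 3.9261*o^5 - 13.4955*o^4 + 7.0739*o^3 - 23.942*o^2 - 1.3104*o - 1.9776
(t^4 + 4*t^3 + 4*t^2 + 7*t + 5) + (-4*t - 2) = t^4 + 4*t^3 + 4*t^2 + 3*t + 3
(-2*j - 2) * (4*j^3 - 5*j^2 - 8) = -8*j^4 + 2*j^3 + 10*j^2 + 16*j + 16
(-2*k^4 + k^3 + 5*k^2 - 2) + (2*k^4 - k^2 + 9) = k^3 + 4*k^2 + 7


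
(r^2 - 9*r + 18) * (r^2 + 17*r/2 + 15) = r^4 - r^3/2 - 87*r^2/2 + 18*r + 270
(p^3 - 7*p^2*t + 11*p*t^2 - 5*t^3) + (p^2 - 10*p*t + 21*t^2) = p^3 - 7*p^2*t + p^2 + 11*p*t^2 - 10*p*t - 5*t^3 + 21*t^2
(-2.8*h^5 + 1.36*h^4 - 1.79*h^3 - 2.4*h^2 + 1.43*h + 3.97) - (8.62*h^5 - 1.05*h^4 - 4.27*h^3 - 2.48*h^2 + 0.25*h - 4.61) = -11.42*h^5 + 2.41*h^4 + 2.48*h^3 + 0.0800000000000001*h^2 + 1.18*h + 8.58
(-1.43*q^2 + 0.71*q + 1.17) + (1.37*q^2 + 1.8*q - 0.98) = -0.0599999999999998*q^2 + 2.51*q + 0.19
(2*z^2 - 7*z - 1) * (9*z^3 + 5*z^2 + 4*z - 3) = 18*z^5 - 53*z^4 - 36*z^3 - 39*z^2 + 17*z + 3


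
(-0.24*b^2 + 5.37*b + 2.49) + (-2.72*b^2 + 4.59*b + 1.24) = -2.96*b^2 + 9.96*b + 3.73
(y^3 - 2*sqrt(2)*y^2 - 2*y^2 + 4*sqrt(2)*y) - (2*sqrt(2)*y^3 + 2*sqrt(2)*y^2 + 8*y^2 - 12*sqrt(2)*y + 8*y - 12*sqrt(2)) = -2*sqrt(2)*y^3 + y^3 - 10*y^2 - 4*sqrt(2)*y^2 - 8*y + 16*sqrt(2)*y + 12*sqrt(2)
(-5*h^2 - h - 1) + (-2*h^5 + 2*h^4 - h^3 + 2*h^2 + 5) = -2*h^5 + 2*h^4 - h^3 - 3*h^2 - h + 4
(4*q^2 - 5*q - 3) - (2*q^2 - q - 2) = 2*q^2 - 4*q - 1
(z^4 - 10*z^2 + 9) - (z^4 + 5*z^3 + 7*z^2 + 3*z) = -5*z^3 - 17*z^2 - 3*z + 9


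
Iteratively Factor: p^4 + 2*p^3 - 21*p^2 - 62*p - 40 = (p + 1)*(p^3 + p^2 - 22*p - 40) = (p + 1)*(p + 2)*(p^2 - p - 20) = (p + 1)*(p + 2)*(p + 4)*(p - 5)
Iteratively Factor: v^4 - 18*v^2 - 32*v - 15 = (v + 1)*(v^3 - v^2 - 17*v - 15) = (v + 1)*(v + 3)*(v^2 - 4*v - 5) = (v - 5)*(v + 1)*(v + 3)*(v + 1)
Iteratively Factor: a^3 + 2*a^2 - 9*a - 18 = (a + 3)*(a^2 - a - 6) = (a + 2)*(a + 3)*(a - 3)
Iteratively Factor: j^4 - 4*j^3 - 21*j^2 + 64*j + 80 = (j + 4)*(j^3 - 8*j^2 + 11*j + 20) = (j - 4)*(j + 4)*(j^2 - 4*j - 5) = (j - 5)*(j - 4)*(j + 4)*(j + 1)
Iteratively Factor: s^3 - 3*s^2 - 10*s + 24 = (s - 4)*(s^2 + s - 6) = (s - 4)*(s - 2)*(s + 3)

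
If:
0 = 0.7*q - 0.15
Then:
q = 0.21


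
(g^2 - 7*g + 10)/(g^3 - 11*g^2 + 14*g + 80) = (g - 2)/(g^2 - 6*g - 16)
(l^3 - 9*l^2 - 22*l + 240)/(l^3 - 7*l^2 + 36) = (l^2 - 3*l - 40)/(l^2 - l - 6)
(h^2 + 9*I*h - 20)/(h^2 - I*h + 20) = (h + 5*I)/(h - 5*I)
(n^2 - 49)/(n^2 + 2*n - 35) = (n - 7)/(n - 5)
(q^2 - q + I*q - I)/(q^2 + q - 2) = (q + I)/(q + 2)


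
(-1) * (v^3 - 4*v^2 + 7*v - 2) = -v^3 + 4*v^2 - 7*v + 2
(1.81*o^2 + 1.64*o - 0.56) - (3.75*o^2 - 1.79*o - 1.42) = -1.94*o^2 + 3.43*o + 0.86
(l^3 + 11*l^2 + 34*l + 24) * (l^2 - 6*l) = l^5 + 5*l^4 - 32*l^3 - 180*l^2 - 144*l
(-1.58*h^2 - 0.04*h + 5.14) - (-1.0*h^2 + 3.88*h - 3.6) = -0.58*h^2 - 3.92*h + 8.74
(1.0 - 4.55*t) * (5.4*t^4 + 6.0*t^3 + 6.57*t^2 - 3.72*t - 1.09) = -24.57*t^5 - 21.9*t^4 - 23.8935*t^3 + 23.496*t^2 + 1.2395*t - 1.09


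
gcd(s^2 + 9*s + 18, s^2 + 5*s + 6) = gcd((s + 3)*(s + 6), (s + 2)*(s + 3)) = s + 3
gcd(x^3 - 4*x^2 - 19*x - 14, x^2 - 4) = x + 2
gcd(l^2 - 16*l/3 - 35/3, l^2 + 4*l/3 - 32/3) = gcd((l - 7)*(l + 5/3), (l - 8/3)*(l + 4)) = 1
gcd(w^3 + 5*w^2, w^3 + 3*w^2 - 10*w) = w^2 + 5*w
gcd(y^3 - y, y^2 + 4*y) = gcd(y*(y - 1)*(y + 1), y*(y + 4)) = y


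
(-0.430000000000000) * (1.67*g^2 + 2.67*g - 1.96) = -0.7181*g^2 - 1.1481*g + 0.8428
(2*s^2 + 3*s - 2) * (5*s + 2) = 10*s^3 + 19*s^2 - 4*s - 4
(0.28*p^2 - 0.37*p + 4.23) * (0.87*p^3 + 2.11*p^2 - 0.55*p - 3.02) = 0.2436*p^5 + 0.2689*p^4 + 2.7454*p^3 + 8.2832*p^2 - 1.2091*p - 12.7746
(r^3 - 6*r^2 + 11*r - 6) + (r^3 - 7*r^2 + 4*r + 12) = 2*r^3 - 13*r^2 + 15*r + 6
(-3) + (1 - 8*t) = -8*t - 2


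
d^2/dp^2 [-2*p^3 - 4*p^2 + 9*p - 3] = -12*p - 8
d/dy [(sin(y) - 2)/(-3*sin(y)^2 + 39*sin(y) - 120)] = (sin(y)^2 - 4*sin(y) - 14)*cos(y)/(3*(sin(y)^2 - 13*sin(y) + 40)^2)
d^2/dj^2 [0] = 0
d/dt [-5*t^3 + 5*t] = 5 - 15*t^2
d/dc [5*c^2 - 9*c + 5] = 10*c - 9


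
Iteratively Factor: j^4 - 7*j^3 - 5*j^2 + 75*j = (j - 5)*(j^3 - 2*j^2 - 15*j) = (j - 5)*(j + 3)*(j^2 - 5*j) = j*(j - 5)*(j + 3)*(j - 5)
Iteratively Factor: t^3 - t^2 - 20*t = (t)*(t^2 - t - 20) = t*(t - 5)*(t + 4)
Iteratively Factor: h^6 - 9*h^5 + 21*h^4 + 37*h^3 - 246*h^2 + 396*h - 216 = (h - 2)*(h^5 - 7*h^4 + 7*h^3 + 51*h^2 - 144*h + 108) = (h - 2)^2*(h^4 - 5*h^3 - 3*h^2 + 45*h - 54) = (h - 2)^3*(h^3 - 3*h^2 - 9*h + 27) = (h - 2)^3*(h + 3)*(h^2 - 6*h + 9) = (h - 3)*(h - 2)^3*(h + 3)*(h - 3)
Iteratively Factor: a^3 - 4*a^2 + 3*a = (a - 3)*(a^2 - a) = (a - 3)*(a - 1)*(a)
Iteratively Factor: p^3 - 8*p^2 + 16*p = (p)*(p^2 - 8*p + 16) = p*(p - 4)*(p - 4)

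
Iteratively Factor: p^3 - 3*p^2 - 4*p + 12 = (p - 2)*(p^2 - p - 6) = (p - 2)*(p + 2)*(p - 3)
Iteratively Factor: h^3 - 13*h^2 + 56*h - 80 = (h - 5)*(h^2 - 8*h + 16) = (h - 5)*(h - 4)*(h - 4)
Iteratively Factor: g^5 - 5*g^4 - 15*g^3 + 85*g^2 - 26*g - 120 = (g - 3)*(g^4 - 2*g^3 - 21*g^2 + 22*g + 40) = (g - 3)*(g + 1)*(g^3 - 3*g^2 - 18*g + 40) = (g - 3)*(g - 2)*(g + 1)*(g^2 - g - 20) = (g - 5)*(g - 3)*(g - 2)*(g + 1)*(g + 4)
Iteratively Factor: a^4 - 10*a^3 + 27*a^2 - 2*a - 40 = (a - 4)*(a^3 - 6*a^2 + 3*a + 10) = (a - 5)*(a - 4)*(a^2 - a - 2) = (a - 5)*(a - 4)*(a + 1)*(a - 2)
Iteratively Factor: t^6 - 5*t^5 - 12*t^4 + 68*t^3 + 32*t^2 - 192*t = (t - 4)*(t^5 - t^4 - 16*t^3 + 4*t^2 + 48*t) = (t - 4)*(t + 2)*(t^4 - 3*t^3 - 10*t^2 + 24*t) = t*(t - 4)*(t + 2)*(t^3 - 3*t^2 - 10*t + 24) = t*(t - 4)^2*(t + 2)*(t^2 + t - 6) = t*(t - 4)^2*(t - 2)*(t + 2)*(t + 3)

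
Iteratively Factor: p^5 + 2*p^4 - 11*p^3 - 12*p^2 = (p + 1)*(p^4 + p^3 - 12*p^2) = (p + 1)*(p + 4)*(p^3 - 3*p^2) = p*(p + 1)*(p + 4)*(p^2 - 3*p) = p*(p - 3)*(p + 1)*(p + 4)*(p)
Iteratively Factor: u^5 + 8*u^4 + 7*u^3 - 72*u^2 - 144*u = (u + 4)*(u^4 + 4*u^3 - 9*u^2 - 36*u) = (u + 4)^2*(u^3 - 9*u) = u*(u + 4)^2*(u^2 - 9) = u*(u - 3)*(u + 4)^2*(u + 3)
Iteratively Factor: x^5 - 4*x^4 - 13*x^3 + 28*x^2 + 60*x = (x + 2)*(x^4 - 6*x^3 - x^2 + 30*x) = (x - 5)*(x + 2)*(x^3 - x^2 - 6*x) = x*(x - 5)*(x + 2)*(x^2 - x - 6) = x*(x - 5)*(x + 2)^2*(x - 3)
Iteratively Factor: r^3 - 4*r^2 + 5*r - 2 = (r - 1)*(r^2 - 3*r + 2) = (r - 2)*(r - 1)*(r - 1)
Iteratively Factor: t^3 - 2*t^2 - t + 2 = (t - 1)*(t^2 - t - 2) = (t - 2)*(t - 1)*(t + 1)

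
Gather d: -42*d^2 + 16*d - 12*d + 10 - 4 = -42*d^2 + 4*d + 6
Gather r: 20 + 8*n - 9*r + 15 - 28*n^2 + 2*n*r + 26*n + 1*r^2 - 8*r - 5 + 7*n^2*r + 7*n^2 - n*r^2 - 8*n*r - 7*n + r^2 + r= -21*n^2 + 27*n + r^2*(2 - n) + r*(7*n^2 - 6*n - 16) + 30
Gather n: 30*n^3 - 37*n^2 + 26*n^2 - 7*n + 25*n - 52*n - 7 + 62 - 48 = 30*n^3 - 11*n^2 - 34*n + 7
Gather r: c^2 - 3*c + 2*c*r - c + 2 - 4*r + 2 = c^2 - 4*c + r*(2*c - 4) + 4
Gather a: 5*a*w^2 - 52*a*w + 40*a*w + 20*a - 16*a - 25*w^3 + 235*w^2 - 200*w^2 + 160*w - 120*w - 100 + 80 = a*(5*w^2 - 12*w + 4) - 25*w^3 + 35*w^2 + 40*w - 20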